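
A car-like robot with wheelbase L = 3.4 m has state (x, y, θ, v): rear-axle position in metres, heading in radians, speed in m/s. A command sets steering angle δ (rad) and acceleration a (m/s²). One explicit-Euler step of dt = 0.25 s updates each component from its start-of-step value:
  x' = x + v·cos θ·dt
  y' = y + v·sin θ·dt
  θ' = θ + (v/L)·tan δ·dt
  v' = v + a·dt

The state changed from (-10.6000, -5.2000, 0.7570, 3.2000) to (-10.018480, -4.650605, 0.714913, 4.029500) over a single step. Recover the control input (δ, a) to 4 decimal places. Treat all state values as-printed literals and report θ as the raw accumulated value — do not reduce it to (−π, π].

δ = -0.1770, a = 3.3180

a = (v'−v)/dt = (0.829500)/0.25 = 3.3180
Δθ = θ'−θ = -0.042087;  (v·dt/L) = 3.2000·0.25/3.4 = 0.235294
tan δ = Δθ·L/(v·dt) = -0.178870  →  δ = -0.1770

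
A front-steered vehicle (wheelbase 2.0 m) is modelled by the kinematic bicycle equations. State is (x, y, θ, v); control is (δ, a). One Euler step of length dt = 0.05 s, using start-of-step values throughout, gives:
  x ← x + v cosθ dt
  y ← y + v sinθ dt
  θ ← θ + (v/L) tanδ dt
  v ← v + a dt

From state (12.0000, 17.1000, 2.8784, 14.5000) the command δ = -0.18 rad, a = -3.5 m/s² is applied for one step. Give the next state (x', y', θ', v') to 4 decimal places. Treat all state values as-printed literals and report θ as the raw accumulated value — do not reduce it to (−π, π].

x' = 12.0000 + 14.5000·cos(2.8784)·0.05 = 11.3000
y' = 17.1000 + 14.5000·sin(2.8784)·0.05 = 17.2886
θ' = 2.8784 + (14.5000/2.0)·tan(-0.18)·0.05 = 2.8124
v' = 14.5000 − 3.5000·0.05 = 14.3250

(11.3000, 17.2886, 2.8124, 14.3250)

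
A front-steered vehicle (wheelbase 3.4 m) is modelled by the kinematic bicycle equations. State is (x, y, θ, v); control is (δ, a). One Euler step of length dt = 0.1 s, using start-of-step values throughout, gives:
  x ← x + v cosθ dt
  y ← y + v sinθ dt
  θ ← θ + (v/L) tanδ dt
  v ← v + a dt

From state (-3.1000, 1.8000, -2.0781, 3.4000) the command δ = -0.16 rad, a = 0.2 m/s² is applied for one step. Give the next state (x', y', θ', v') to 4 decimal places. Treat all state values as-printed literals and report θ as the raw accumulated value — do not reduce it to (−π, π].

(-3.2652, 1.5028, -2.0942, 3.4200)

x' = -3.1000 + 3.4000·cos(-2.0781)·0.1 = -3.2652
y' = 1.8000 + 3.4000·sin(-2.0781)·0.1 = 1.5028
θ' = -2.0781 + (3.4000/3.4)·tan(-0.16)·0.1 = -2.0942
v' = 3.4000 + 0.2000·0.1 = 3.4200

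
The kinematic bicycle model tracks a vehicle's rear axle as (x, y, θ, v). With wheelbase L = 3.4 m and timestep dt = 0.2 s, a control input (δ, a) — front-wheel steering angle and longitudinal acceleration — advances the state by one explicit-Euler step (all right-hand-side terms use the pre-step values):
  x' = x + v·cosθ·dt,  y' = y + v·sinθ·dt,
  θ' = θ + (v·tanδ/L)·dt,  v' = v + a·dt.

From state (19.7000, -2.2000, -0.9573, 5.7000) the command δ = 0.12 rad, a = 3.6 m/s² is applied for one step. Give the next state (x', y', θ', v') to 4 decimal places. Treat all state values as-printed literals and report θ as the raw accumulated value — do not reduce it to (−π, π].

(20.3563, -3.1321, -0.9169, 6.4200)

x' = 19.7000 + 5.7000·cos(-0.9573)·0.2 = 20.3563
y' = -2.2000 + 5.7000·sin(-0.9573)·0.2 = -3.1321
θ' = -0.9573 + (5.7000/3.4)·tan(0.12)·0.2 = -0.9169
v' = 5.7000 + 3.6000·0.2 = 6.4200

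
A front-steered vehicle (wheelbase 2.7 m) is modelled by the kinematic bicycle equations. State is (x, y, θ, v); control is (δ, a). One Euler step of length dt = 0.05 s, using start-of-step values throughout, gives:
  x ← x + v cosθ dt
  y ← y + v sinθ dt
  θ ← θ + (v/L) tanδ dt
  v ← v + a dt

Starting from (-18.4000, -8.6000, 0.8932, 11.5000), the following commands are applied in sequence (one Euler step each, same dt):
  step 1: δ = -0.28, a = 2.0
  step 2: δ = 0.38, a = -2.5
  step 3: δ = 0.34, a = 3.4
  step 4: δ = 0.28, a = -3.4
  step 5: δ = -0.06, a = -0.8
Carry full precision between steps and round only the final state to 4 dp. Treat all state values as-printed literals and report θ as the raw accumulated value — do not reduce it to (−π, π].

(-16.6993, -6.2808, 1.0422, 11.4350)

after step 1 (δ=-0.28, a=2.0): (-18.039520, -8.152028, 0.831962, 11.600000)
after step 2 (δ=0.38, a=-2.5): (-17.648932, -7.723261, 0.917761, 11.475000)
after step 3 (δ=0.34, a=3.4): (-17.300322, -7.267564, 0.992930, 11.645000)
after step 4 (δ=0.28, a=-3.4): (-16.982275, -6.779853, 1.054941, 11.475000)
after step 5 (δ=-0.06, a=-0.8): (-16.699256, -6.280765, 1.042176, 11.435000)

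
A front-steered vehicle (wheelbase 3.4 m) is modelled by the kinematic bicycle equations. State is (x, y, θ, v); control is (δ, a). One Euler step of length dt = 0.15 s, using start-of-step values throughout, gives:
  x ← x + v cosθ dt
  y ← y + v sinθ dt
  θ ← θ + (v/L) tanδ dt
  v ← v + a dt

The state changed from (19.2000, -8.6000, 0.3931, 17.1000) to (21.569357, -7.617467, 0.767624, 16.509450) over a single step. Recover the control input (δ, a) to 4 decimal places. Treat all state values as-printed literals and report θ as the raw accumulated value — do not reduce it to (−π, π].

δ = 0.4608, a = -3.9370

a = (v'−v)/dt = (-0.590550)/0.15 = -3.9370
Δθ = θ'−θ = 0.374524;  (v·dt/L) = 17.1000·0.15/3.4 = 0.754412
tan δ = Δθ·L/(v·dt) = 0.496445  →  δ = 0.4608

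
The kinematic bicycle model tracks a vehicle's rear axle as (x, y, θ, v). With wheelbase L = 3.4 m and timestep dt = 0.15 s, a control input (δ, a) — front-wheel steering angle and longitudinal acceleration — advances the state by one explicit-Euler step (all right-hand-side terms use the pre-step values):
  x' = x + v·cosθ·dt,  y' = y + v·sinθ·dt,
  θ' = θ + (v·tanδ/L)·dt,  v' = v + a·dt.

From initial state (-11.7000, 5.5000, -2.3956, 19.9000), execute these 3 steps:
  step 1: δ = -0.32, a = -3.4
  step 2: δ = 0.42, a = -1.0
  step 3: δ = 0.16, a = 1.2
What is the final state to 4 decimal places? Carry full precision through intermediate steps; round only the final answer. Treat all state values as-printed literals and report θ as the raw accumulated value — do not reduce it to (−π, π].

after step 1 (δ=-0.32, a=-3.4): (-13.892227, 3.474077, -2.686540, 19.390000)
after step 2 (δ=0.42, a=-1.0): (-16.504753, 2.195764, -2.304524, 19.240000)
after step 3 (δ=0.16, a=1.2): (-18.437342, 0.052380, -2.167541, 19.420000)

(-18.4373, 0.0524, -2.1675, 19.4200)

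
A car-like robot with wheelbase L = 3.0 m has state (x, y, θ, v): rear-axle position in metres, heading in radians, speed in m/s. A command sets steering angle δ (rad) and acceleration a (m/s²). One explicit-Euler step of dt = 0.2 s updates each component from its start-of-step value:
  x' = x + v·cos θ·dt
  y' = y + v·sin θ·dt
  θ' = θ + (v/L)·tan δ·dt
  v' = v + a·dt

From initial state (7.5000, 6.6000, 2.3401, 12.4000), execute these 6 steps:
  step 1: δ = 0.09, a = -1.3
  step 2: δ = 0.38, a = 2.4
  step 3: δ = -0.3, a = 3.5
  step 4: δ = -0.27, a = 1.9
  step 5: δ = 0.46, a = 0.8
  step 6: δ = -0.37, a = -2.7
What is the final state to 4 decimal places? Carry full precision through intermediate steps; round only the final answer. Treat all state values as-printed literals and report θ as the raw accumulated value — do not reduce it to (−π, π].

after step 1 (δ=0.09, a=-1.3): (5.774825, 8.381620, 2.414702, 12.140000)
after step 2 (δ=0.38, a=2.4): (3.960516, 9.995147, 2.737960, 12.620000)
after step 3 (δ=-0.3, a=3.5): (1.639345, 10.986478, 2.477705, 13.320000)
after step 4 (δ=-0.27, a=1.9): (-0.458828, 12.627992, 2.231943, 13.700000)
after step 5 (δ=0.46, a=0.8): (-2.141250, 14.790642, 2.684453, 13.860000)
after step 6 (δ=-0.37, a=-2.7): (-4.628618, 16.014156, 2.326068, 13.320000)

(-4.6286, 16.0142, 2.3261, 13.3200)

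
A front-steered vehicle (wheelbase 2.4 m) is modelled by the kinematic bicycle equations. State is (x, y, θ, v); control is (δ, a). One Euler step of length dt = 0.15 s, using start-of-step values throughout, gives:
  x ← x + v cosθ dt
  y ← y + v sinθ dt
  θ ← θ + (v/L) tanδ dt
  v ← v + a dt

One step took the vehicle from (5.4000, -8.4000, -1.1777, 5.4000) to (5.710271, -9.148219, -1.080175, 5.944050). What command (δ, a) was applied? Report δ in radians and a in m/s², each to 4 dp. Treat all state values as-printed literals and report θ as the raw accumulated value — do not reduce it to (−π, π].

a = (v'−v)/dt = (0.544050)/0.15 = 3.6270
Δθ = θ'−θ = 0.097525;  (v·dt/L) = 5.4000·0.15/2.4 = 0.337500
tan δ = Δθ·L/(v·dt) = 0.288963  →  δ = 0.2813

δ = 0.2813, a = 3.6270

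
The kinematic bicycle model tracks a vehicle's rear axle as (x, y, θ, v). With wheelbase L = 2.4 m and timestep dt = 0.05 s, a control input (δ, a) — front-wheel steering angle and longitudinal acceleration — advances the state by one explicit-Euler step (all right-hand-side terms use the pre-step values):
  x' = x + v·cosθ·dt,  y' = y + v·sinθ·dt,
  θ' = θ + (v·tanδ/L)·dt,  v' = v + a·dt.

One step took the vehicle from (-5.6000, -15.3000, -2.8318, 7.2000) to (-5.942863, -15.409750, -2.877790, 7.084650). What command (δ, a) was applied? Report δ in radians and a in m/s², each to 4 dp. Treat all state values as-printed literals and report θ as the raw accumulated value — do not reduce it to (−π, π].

δ = -0.2975, a = -2.3070

a = (v'−v)/dt = (-0.115350)/0.05 = -2.3070
Δθ = θ'−θ = -0.045990;  (v·dt/L) = 7.2000·0.05/2.4 = 0.150000
tan δ = Δθ·L/(v·dt) = -0.306600  →  δ = -0.2975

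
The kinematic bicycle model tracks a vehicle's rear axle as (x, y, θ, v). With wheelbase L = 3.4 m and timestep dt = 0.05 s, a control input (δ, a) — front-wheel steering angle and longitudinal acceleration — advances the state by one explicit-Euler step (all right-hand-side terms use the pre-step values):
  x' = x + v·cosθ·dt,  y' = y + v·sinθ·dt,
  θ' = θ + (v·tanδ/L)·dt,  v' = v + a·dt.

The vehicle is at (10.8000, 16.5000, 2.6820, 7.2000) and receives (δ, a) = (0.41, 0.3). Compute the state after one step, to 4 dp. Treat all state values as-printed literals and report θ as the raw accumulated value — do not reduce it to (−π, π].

(10.4774, 16.6597, 2.7280, 7.2150)

x' = 10.8000 + 7.2000·cos(2.6820)·0.05 = 10.4774
y' = 16.5000 + 7.2000·sin(2.6820)·0.05 = 16.6597
θ' = 2.6820 + (7.2000/3.4)·tan(0.41)·0.05 = 2.7280
v' = 7.2000 + 0.3000·0.05 = 7.2150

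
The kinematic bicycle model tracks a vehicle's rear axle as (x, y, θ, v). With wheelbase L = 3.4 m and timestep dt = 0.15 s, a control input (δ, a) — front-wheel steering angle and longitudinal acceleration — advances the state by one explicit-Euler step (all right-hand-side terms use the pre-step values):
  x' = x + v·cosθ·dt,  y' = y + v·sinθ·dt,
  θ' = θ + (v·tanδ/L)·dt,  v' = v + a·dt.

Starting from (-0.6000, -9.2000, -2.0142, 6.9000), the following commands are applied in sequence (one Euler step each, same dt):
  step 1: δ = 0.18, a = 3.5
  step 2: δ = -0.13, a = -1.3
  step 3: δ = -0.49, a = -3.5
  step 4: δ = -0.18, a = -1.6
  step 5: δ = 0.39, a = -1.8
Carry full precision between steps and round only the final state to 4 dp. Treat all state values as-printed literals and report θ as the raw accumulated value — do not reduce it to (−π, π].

(-3.0776, -13.7500, -2.1084, 6.1950)

after step 1 (δ=0.18, a=3.5): (-1.044032, -10.134912, -1.958806, 7.425000)
after step 2 (δ=-0.13, a=-1.3): (-1.465416, -11.165870, -2.001632, 7.230000)
after step 3 (δ=-0.49, a=-3.5): (-1.918337, -12.151265, -2.171768, 6.705000)
after step 4 (δ=-0.18, a=-1.6): (-2.487032, -12.980794, -2.225596, 6.465000)
after step 5 (δ=0.39, a=-1.8): (-3.077610, -13.749971, -2.108354, 6.195000)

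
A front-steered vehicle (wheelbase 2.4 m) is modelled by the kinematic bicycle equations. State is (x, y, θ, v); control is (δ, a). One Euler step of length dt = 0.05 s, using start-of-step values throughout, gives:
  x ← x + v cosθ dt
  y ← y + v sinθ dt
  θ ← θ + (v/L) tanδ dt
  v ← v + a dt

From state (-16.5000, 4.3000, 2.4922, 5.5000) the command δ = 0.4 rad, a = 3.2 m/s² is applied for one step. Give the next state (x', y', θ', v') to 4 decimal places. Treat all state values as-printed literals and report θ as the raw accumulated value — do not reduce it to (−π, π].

(-16.7190, 4.4663, 2.5406, 5.6600)

x' = -16.5000 + 5.5000·cos(2.4922)·0.05 = -16.7190
y' = 4.3000 + 5.5000·sin(2.4922)·0.05 = 4.4663
θ' = 2.4922 + (5.5000/2.4)·tan(0.4)·0.05 = 2.5406
v' = 5.5000 + 3.2000·0.05 = 5.6600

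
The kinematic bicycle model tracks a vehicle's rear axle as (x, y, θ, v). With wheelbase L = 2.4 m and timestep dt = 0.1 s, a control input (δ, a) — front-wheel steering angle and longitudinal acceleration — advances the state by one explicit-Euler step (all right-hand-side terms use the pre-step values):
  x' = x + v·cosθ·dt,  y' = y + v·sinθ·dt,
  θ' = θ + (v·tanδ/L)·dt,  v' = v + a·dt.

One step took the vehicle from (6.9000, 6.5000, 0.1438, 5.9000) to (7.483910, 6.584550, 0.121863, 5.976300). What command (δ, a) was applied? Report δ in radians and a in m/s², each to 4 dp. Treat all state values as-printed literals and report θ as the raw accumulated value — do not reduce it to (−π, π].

a = (v'−v)/dt = (0.076300)/0.1 = 0.7630
Δθ = θ'−θ = -0.021937;  (v·dt/L) = 5.9000·0.1/2.4 = 0.245833
tan δ = Δθ·L/(v·dt) = -0.089235  →  δ = -0.0890

δ = -0.0890, a = 0.7630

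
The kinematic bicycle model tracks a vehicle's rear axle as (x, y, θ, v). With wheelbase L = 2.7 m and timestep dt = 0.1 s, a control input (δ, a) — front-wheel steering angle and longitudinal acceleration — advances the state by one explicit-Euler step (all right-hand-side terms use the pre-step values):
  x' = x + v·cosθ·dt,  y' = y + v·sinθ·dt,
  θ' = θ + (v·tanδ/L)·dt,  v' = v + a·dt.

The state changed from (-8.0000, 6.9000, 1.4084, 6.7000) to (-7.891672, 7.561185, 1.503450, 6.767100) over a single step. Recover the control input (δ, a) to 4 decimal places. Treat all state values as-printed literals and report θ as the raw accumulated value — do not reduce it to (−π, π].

δ = 0.3658, a = 0.6710

a = (v'−v)/dt = (0.067100)/0.1 = 0.6710
Δθ = θ'−θ = 0.095050;  (v·dt/L) = 6.7000·0.1/2.7 = 0.248148
tan δ = Δθ·L/(v·dt) = 0.383037  →  δ = 0.3658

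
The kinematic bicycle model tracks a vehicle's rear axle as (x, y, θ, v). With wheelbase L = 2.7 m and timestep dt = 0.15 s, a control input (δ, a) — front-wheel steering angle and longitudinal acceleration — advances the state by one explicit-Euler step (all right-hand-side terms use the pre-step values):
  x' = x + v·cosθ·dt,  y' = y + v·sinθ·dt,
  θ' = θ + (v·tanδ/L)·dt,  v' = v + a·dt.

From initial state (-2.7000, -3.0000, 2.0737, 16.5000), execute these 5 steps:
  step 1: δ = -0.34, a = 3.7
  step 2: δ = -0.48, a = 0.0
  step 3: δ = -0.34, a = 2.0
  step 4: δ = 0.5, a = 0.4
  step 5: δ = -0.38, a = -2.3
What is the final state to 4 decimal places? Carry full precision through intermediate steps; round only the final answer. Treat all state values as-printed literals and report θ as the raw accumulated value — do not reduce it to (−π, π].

after step 1 (δ=-0.34, a=3.7): (-3.892880, -0.831438, 1.749441, 17.055000)
after step 2 (δ=-0.48, a=0.0): (-4.347471, 1.686099, 1.256162, 17.055000)
after step 3 (δ=-0.34, a=2.0): (-3.555774, 4.118764, 0.920997, 17.355000)
after step 4 (δ=0.5, a=0.4): (-1.980738, 6.191484, 1.447723, 17.415000)
after step 5 (δ=-0.38, a=-2.3): (-1.660051, 8.783976, 1.061292, 17.070000)

(-1.6601, 8.7840, 1.0613, 17.0700)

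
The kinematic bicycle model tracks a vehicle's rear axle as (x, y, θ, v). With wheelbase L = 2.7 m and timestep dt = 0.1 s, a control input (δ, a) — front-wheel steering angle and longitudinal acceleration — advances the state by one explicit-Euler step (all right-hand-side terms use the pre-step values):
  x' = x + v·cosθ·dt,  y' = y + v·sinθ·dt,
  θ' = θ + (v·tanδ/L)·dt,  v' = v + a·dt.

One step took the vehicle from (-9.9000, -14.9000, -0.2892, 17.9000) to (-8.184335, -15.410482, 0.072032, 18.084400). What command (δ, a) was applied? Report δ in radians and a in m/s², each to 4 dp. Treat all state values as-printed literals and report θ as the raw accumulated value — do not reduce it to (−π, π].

a = (v'−v)/dt = (0.184400)/0.1 = 1.8440
Δθ = θ'−θ = 0.361232;  (v·dt/L) = 17.9000·0.1/2.7 = 0.662963
tan δ = Δθ·L/(v·dt) = 0.544875  →  δ = 0.4989

δ = 0.4989, a = 1.8440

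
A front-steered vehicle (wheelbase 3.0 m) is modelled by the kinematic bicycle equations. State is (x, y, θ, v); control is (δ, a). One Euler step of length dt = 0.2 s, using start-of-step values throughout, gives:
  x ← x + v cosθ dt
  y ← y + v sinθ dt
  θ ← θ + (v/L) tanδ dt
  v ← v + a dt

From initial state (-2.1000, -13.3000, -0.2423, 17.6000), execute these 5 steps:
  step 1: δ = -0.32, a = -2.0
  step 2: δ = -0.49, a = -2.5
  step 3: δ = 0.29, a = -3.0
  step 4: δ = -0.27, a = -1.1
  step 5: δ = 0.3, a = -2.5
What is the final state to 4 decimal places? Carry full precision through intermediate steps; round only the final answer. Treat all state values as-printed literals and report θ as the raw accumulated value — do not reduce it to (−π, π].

(8.2740, -24.8483, -0.8801, 15.3800)

after step 1 (δ=-0.32, a=-2.0): (1.317176, -14.144575, -0.631130, 17.200000)
after step 2 (δ=-0.49, a=-2.5): (4.094498, -16.174373, -1.242749, 16.700000)
after step 3 (δ=0.29, a=-3.0): (5.170631, -19.336262, -0.910516, 16.100000)
after step 4 (δ=-0.27, a=-1.1): (7.145581, -21.879483, -1.207569, 15.880000)
after step 5 (δ=0.3, a=-2.5): (8.273990, -24.848265, -0.880085, 15.380000)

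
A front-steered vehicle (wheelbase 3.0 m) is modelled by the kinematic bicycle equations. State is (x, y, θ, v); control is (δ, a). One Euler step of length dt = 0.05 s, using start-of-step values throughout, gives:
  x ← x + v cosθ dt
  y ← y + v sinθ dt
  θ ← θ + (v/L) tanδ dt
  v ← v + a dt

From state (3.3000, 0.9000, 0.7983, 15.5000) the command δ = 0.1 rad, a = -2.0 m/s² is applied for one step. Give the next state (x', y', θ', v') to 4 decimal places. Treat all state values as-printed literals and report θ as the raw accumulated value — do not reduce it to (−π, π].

(3.8409, 1.4550, 0.8242, 15.4000)

x' = 3.3000 + 15.5000·cos(0.7983)·0.05 = 3.8409
y' = 0.9000 + 15.5000·sin(0.7983)·0.05 = 1.4550
θ' = 0.7983 + (15.5000/3.0)·tan(0.1)·0.05 = 0.8242
v' = 15.5000 − 2.0000·0.05 = 15.4000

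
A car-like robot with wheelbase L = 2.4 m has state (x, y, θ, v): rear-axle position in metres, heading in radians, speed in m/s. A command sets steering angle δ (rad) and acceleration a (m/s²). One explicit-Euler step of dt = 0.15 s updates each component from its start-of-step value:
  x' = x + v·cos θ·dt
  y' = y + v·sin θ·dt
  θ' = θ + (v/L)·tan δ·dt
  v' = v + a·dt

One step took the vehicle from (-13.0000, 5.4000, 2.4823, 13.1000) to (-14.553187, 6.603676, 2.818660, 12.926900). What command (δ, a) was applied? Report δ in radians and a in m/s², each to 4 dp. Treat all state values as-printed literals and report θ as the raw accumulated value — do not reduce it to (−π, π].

δ = 0.3898, a = -1.1540

a = (v'−v)/dt = (-0.173100)/0.15 = -1.1540
Δθ = θ'−θ = 0.336360;  (v·dt/L) = 13.1000·0.15/2.4 = 0.818750
tan δ = Δθ·L/(v·dt) = 0.410821  →  δ = 0.3898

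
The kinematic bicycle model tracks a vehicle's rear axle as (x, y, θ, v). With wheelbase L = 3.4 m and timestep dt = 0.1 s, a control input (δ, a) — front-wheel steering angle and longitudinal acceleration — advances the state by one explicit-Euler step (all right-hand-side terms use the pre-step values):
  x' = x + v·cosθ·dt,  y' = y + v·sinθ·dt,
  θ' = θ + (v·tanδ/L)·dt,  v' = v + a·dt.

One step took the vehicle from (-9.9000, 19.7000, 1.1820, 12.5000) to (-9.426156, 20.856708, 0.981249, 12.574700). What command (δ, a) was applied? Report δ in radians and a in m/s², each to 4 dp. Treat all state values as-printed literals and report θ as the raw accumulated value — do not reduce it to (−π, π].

a = (v'−v)/dt = (0.074700)/0.1 = 0.7470
Δθ = θ'−θ = -0.200751;  (v·dt/L) = 12.5000·0.1/3.4 = 0.367647
tan δ = Δθ·L/(v·dt) = -0.546043  →  δ = -0.4998

δ = -0.4998, a = 0.7470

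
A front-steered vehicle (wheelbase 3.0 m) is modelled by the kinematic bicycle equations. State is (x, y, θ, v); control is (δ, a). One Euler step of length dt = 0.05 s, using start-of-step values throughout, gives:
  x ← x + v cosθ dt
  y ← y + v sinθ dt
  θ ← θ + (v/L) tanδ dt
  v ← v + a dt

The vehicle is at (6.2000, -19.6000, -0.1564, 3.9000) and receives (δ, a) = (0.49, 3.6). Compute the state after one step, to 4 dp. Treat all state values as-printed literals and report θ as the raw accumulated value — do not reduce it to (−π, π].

(6.3926, -19.6304, -0.1217, 4.0800)

x' = 6.2000 + 3.9000·cos(-0.1564)·0.05 = 6.3926
y' = -19.6000 + 3.9000·sin(-0.1564)·0.05 = -19.6304
θ' = -0.1564 + (3.9000/3.0)·tan(0.49)·0.05 = -0.1217
v' = 3.9000 + 3.6000·0.05 = 4.0800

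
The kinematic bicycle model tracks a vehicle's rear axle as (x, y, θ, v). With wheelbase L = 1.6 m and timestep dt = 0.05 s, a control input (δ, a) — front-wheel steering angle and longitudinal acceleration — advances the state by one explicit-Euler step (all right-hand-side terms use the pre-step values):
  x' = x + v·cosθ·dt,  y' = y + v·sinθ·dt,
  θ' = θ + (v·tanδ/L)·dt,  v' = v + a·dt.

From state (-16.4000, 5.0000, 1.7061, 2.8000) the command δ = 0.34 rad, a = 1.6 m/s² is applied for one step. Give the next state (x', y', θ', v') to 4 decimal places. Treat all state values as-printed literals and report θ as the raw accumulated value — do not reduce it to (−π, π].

x' = -16.4000 + 2.8000·cos(1.7061)·0.05 = -16.4189
y' = 5.0000 + 2.8000·sin(1.7061)·0.05 = 5.1387
θ' = 1.7061 + (2.8000/1.6)·tan(0.34)·0.05 = 1.7371
v' = 2.8000 + 1.6000·0.05 = 2.8800

(-16.4189, 5.1387, 1.7371, 2.8800)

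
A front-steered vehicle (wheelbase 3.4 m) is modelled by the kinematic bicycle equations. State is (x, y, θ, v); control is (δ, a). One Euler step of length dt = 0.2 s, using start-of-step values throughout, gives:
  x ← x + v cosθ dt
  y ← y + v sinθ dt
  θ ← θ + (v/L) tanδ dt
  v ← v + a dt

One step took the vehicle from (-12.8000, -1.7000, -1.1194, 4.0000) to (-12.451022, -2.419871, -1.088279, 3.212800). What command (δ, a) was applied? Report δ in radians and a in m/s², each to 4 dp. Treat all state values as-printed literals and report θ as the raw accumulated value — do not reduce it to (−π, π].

δ = 0.1315, a = -3.9360

a = (v'−v)/dt = (-0.787200)/0.2 = -3.9360
Δθ = θ'−θ = 0.031121;  (v·dt/L) = 4.0000·0.2/3.4 = 0.235294
tan δ = Δθ·L/(v·dt) = 0.132264  →  δ = 0.1315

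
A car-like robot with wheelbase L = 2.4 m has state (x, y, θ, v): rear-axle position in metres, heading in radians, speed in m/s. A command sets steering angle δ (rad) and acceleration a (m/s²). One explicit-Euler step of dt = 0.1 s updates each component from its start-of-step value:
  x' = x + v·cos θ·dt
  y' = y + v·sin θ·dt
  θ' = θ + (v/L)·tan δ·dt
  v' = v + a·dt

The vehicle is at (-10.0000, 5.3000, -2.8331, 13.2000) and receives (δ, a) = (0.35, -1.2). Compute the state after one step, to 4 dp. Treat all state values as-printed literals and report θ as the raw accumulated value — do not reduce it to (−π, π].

x' = -10.0000 + 13.2000·cos(-2.8331)·0.1 = -11.2577
y' = 5.3000 + 13.2000·sin(-2.8331)·0.1 = 4.8992
θ' = -2.8331 + (13.2000/2.4)·tan(0.35)·0.1 = -2.6323
v' = 13.2000 − 1.2000·0.1 = 13.0800

(-11.2577, 4.8992, -2.6323, 13.0800)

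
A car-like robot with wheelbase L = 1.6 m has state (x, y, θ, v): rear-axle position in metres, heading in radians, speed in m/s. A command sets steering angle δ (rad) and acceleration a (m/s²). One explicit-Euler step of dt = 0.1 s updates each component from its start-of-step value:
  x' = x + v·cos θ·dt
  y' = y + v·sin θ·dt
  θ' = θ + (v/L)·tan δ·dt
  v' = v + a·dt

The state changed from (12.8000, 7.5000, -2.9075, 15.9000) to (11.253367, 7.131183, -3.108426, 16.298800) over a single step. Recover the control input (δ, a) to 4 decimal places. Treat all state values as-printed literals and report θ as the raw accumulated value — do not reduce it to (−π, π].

a = (v'−v)/dt = (0.398800)/0.1 = 3.9880
Δθ = θ'−θ = -0.200926;  (v·dt/L) = 15.9000·0.1/1.6 = 0.993750
tan δ = Δθ·L/(v·dt) = -0.202190  →  δ = -0.1995

δ = -0.1995, a = 3.9880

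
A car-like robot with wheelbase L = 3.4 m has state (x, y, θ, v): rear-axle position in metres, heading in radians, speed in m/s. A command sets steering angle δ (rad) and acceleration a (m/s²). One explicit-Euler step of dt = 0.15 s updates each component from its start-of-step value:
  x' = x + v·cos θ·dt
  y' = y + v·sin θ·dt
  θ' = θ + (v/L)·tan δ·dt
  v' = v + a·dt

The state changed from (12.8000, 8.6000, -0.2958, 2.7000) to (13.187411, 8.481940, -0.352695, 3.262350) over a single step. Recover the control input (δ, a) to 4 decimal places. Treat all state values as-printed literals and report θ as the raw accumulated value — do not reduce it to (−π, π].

δ = -0.4456, a = 3.7490

a = (v'−v)/dt = (0.562350)/0.15 = 3.7490
Δθ = θ'−θ = -0.056895;  (v·dt/L) = 2.7000·0.15/3.4 = 0.119118
tan δ = Δθ·L/(v·dt) = -0.477637  →  δ = -0.4456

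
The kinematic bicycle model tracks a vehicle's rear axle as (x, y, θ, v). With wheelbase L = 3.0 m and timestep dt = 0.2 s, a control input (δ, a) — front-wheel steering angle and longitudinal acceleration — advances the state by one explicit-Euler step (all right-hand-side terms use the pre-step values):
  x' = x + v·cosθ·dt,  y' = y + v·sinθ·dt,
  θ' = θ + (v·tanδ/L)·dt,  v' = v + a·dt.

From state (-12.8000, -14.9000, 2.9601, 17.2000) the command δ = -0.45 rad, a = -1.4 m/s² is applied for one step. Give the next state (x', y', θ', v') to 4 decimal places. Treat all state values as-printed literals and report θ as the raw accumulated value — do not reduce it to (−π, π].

(-16.1835, -14.2791, 2.4062, 16.9200)

x' = -12.8000 + 17.2000·cos(2.9601)·0.2 = -16.1835
y' = -14.9000 + 17.2000·sin(2.9601)·0.2 = -14.2791
θ' = 2.9601 + (17.2000/3.0)·tan(-0.45)·0.2 = 2.4062
v' = 17.2000 − 1.4000·0.2 = 16.9200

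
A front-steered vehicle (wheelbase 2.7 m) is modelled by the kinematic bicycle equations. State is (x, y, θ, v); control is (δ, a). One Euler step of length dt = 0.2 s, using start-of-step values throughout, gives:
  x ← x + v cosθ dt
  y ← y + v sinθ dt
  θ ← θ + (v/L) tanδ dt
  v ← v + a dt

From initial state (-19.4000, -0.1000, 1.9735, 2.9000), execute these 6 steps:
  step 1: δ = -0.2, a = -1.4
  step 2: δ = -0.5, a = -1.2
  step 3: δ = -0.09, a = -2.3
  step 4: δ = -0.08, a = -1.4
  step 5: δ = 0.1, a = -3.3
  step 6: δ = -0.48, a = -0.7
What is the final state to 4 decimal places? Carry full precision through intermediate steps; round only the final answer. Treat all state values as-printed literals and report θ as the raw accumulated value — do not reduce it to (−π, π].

after step 1 (δ=-0.2, a=-1.4): (-19.627306, 0.433603, 1.929955, 2.620000)
after step 2 (δ=-0.5, a=-1.2): (-19.811485, 0.924168, 1.823932, 2.380000)
after step 3 (δ=-0.09, a=-2.3): (-19.930695, 1.384999, 1.808022, 1.920000)
after step 4 (δ=-0.08, a=-1.4): (-20.020938, 1.758244, 1.796620, 1.640000)
after step 5 (δ=0.1, a=-3.3): (-20.094380, 2.077916, 1.808809, 0.980000)
after step 6 (δ=-0.48, a=-0.7): (-20.140591, 2.268391, 1.771016, 0.840000)

(-20.1406, 2.2684, 1.7710, 0.8400)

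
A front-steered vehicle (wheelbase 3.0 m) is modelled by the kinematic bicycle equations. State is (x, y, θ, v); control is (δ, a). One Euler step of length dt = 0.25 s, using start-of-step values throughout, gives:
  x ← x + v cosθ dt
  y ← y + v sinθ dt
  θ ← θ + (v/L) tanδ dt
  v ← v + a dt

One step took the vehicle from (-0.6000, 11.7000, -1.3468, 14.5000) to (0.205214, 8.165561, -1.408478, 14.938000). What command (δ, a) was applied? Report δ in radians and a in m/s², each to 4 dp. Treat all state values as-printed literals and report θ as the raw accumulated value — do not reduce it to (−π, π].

a = (v'−v)/dt = (0.438000)/0.25 = 1.7520
Δθ = θ'−θ = -0.061678;  (v·dt/L) = 14.5000·0.25/3.0 = 1.208333
tan δ = Δθ·L/(v·dt) = -0.051044  →  δ = -0.0510

δ = -0.0510, a = 1.7520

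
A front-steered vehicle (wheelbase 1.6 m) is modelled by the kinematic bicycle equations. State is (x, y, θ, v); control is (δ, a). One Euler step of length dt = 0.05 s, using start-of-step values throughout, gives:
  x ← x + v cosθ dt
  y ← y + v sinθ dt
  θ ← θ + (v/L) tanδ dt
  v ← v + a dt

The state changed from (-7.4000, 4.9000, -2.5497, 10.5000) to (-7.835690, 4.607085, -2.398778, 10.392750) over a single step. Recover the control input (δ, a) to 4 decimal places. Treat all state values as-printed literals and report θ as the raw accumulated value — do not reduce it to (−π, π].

δ = 0.4311, a = -2.1450

a = (v'−v)/dt = (-0.107250)/0.05 = -2.1450
Δθ = θ'−θ = 0.150922;  (v·dt/L) = 10.5000·0.05/1.6 = 0.328125
tan δ = Δθ·L/(v·dt) = 0.459953  →  δ = 0.4311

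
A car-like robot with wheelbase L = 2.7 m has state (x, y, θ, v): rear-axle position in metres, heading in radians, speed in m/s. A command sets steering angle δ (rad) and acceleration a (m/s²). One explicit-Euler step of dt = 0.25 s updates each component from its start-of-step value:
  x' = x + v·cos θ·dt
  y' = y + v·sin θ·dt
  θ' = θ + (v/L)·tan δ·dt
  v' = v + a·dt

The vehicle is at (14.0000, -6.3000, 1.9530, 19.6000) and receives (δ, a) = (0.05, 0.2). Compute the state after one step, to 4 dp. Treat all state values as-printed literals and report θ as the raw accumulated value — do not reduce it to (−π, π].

x' = 14.0000 + 19.6000·cos(1.9530)·0.25 = 12.1725
y' = -6.3000 + 19.6000·sin(1.9530)·0.25 = -1.7536
θ' = 1.9530 + (19.6000/2.7)·tan(0.05)·0.25 = 2.0438
v' = 19.6000 + 0.2000·0.25 = 19.6500

(12.1725, -1.7536, 2.0438, 19.6500)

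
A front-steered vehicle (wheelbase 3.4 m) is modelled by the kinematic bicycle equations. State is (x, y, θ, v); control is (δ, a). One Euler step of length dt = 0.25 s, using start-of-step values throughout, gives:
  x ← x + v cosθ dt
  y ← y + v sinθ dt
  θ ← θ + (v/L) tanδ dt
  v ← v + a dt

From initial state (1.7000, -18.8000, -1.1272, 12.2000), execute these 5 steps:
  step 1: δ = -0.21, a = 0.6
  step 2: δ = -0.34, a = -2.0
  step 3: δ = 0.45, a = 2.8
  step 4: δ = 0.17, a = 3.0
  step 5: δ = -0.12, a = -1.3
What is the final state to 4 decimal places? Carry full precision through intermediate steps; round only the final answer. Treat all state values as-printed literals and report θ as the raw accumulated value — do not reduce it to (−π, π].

after step 1 (δ=-0.21, a=0.6): (3.009031, -21.554803, -1.318401, 12.350000)
after step 2 (δ=-0.34, a=-2.0): (3.780053, -24.544482, -1.639626, 11.850000)
after step 3 (δ=0.45, a=2.8): (3.576307, -27.499967, -1.218728, 12.550000)
after step 4 (δ=0.17, a=3.0): (4.658242, -30.445018, -1.060324, 13.300000)
after step 5 (δ=-0.12, a=-1.3): (6.282800, -33.346127, -1.178244, 12.975000)

(6.2828, -33.3461, -1.1782, 12.9750)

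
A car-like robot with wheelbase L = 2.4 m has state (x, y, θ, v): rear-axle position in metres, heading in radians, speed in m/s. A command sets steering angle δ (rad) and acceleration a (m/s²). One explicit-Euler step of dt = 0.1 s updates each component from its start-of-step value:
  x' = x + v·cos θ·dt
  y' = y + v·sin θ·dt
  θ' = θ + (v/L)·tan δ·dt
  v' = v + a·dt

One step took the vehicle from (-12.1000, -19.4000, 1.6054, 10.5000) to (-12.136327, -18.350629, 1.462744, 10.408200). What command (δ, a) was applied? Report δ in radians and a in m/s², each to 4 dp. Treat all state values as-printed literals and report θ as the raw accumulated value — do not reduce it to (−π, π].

a = (v'−v)/dt = (-0.091800)/0.1 = -0.9180
Δθ = θ'−θ = -0.142656;  (v·dt/L) = 10.5000·0.1/2.4 = 0.437500
tan δ = Δθ·L/(v·dt) = -0.326071  →  δ = -0.3152

δ = -0.3152, a = -0.9180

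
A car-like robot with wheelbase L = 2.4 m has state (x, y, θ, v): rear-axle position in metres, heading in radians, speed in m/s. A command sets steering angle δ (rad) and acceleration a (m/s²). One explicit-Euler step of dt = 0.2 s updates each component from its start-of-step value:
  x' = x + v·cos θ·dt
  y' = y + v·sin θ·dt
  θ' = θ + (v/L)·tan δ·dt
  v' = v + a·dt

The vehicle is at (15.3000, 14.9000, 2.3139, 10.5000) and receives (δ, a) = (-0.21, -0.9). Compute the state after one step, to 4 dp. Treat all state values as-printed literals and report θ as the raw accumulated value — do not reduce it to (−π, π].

(13.8792, 16.4464, 2.1274, 10.3200)

x' = 15.3000 + 10.5000·cos(2.3139)·0.2 = 13.8792
y' = 14.9000 + 10.5000·sin(2.3139)·0.2 = 16.4464
θ' = 2.3139 + (10.5000/2.4)·tan(-0.21)·0.2 = 2.1274
v' = 10.5000 − 0.9000·0.2 = 10.3200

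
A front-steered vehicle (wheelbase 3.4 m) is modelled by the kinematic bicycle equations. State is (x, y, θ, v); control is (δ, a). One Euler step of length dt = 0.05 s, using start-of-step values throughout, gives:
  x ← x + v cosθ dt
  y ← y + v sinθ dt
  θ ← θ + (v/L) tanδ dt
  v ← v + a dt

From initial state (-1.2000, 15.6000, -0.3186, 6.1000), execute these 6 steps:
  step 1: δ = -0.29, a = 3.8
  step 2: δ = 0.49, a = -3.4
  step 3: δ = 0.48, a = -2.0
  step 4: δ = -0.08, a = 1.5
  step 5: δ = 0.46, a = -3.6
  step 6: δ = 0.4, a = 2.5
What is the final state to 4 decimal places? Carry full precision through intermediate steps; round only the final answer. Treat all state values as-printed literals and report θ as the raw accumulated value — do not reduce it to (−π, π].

after step 1 (δ=-0.29, a=3.8): (-0.910349, 15.504463, -0.345369, 6.290000)
after step 2 (δ=0.49, a=-3.4): (-0.614420, 15.397990, -0.296031, 6.120000)
after step 3 (δ=0.48, a=-2.0): (-0.321731, 15.308722, -0.249176, 6.020000)
after step 4 (δ=-0.08, a=1.5): (-0.030027, 15.234494, -0.256274, 6.095000)
after step 5 (δ=0.46, a=-3.6): (0.264770, 15.157247, -0.211865, 5.915000)
after step 6 (δ=0.4, a=2.5): (0.553908, 15.095055, -0.175088, 6.040000)

(0.5539, 15.0951, -0.1751, 6.0400)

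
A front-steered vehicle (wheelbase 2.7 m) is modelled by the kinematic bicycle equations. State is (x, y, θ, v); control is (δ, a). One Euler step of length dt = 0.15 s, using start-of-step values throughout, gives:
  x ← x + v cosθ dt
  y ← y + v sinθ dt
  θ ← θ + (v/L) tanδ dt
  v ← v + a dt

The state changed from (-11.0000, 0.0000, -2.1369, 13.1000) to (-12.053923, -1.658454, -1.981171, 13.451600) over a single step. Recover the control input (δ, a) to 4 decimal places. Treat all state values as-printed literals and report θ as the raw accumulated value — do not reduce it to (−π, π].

δ = 0.2108, a = 2.3440

a = (v'−v)/dt = (0.351600)/0.15 = 2.3440
Δθ = θ'−θ = 0.155729;  (v·dt/L) = 13.1000·0.15/2.7 = 0.727778
tan δ = Δθ·L/(v·dt) = 0.213979  →  δ = 0.2108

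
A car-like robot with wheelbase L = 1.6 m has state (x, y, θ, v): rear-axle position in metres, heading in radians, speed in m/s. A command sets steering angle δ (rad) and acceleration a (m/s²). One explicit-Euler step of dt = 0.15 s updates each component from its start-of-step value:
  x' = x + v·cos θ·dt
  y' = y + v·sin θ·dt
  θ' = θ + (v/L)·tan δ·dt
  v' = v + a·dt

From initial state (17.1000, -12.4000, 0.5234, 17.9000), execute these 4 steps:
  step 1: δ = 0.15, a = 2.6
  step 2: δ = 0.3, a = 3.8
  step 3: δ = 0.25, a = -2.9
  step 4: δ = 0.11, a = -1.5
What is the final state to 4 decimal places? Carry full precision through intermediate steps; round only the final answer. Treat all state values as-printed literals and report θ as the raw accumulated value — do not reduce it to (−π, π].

(21.6013, -3.6879, 1.9497, 18.2000)

after step 1 (δ=0.15, a=2.6): (19.425545, -11.057962, 0.777024, 18.290000)
after step 2 (δ=0.3, a=3.8): (21.381670, -9.134328, 1.307439, 18.860000)
after step 3 (δ=0.25, a=-2.9): (22.118126, -6.402868, 1.758915, 18.425000)
after step 4 (δ=0.11, a=-1.5): (21.601274, -3.687877, 1.949693, 18.200000)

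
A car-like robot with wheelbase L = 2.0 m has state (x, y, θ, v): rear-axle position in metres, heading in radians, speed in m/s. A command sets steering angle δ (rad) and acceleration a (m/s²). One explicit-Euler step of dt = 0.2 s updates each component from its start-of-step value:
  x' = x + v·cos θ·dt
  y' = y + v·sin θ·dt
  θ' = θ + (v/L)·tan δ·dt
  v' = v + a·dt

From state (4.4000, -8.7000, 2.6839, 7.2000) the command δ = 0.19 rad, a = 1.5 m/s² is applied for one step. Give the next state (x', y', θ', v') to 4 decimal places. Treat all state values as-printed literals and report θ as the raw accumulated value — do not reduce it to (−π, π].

(3.1082, -8.0637, 2.8224, 7.5000)

x' = 4.4000 + 7.2000·cos(2.6839)·0.2 = 3.1082
y' = -8.7000 + 7.2000·sin(2.6839)·0.2 = -8.0637
θ' = 2.6839 + (7.2000/2.0)·tan(0.19)·0.2 = 2.8224
v' = 7.2000 + 1.5000·0.2 = 7.5000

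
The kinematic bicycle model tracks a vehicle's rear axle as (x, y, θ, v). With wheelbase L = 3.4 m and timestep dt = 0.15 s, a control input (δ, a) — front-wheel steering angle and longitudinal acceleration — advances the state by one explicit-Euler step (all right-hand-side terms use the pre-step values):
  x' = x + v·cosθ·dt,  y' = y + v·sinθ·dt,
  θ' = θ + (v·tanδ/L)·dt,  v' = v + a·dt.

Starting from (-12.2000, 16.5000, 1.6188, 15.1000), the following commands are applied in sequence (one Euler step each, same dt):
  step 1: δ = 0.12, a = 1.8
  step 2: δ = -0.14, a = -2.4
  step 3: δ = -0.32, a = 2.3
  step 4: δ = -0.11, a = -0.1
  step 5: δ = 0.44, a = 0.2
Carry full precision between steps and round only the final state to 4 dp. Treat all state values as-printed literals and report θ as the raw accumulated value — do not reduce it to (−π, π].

after step 1 (δ=0.12, a=1.8): (-12.308687, 18.762391, 1.699127, 15.370000)
after step 2 (δ=-0.14, a=-2.4): (-12.603742, 21.048932, 1.603570, 15.010000)
after step 3 (δ=-0.32, a=2.3): (-12.677518, 23.299223, 1.384122, 15.355000)
after step 4 (δ=-0.11, a=-0.1): (-12.250052, 25.562459, 1.309303, 15.340000)
after step 5 (δ=0.44, a=0.2): (-11.655189, 27.785236, 1.627910, 15.370000)

(-11.6552, 27.7852, 1.6279, 15.3700)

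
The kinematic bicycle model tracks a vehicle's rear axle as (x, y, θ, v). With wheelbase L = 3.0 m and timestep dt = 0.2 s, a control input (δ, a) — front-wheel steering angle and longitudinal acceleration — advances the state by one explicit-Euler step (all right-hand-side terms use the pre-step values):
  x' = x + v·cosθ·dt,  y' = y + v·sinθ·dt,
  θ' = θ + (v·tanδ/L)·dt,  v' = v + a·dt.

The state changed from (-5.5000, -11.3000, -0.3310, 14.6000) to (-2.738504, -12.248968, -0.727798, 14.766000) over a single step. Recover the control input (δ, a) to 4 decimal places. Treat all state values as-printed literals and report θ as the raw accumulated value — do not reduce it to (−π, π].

a = (v'−v)/dt = (0.166000)/0.2 = 0.8300
Δθ = θ'−θ = -0.396798;  (v·dt/L) = 14.6000·0.2/3.0 = 0.973333
tan δ = Δθ·L/(v·dt) = -0.407669  →  δ = -0.3871

δ = -0.3871, a = 0.8300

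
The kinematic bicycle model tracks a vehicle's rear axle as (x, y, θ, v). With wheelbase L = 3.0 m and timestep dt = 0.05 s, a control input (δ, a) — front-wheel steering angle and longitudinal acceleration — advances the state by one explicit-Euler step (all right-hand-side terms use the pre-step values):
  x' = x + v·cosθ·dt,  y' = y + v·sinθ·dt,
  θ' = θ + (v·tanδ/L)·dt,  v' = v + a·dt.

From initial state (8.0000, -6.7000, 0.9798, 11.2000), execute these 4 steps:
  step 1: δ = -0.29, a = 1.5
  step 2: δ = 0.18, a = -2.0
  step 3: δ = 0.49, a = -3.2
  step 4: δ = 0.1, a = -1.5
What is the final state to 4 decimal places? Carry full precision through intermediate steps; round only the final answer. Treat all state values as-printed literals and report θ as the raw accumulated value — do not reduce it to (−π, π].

(9.2433, -4.8481, 1.0761, 10.9400)

after step 1 (δ=-0.29, a=1.5): (8.312026, -6.234984, 0.924096, 11.275000)
after step 2 (δ=0.18, a=-2.0): (8.651717, -5.785068, 0.958291, 11.175000)
after step 3 (δ=0.49, a=-3.2): (8.972953, -5.327893, 1.057635, 11.015000)
after step 4 (δ=0.1, a=-1.5): (9.243334, -4.848081, 1.076055, 10.940000)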